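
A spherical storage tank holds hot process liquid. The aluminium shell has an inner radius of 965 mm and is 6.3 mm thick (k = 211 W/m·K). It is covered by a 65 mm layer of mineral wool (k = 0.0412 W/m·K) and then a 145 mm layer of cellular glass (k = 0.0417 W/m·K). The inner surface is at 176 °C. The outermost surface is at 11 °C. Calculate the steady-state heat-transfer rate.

Q ≈ 470 W

Radial (spherical) resistances in series:
R_aluminium shell = (1/0.965 − 1/0.9713)/(4π×211) = 2.535×10^-6 K/W
R_mineral wool = (1/0.9713 − 1/1.0363)/(4π×0.0412) = 0.1247 K/W
R_cellular glass = (1/1.0363 − 1/1.1813)/(4π×0.0417) = 0.226 K/W
R_total = 0.3508 K/W
Q = ΔT/R_total = 165/0.3508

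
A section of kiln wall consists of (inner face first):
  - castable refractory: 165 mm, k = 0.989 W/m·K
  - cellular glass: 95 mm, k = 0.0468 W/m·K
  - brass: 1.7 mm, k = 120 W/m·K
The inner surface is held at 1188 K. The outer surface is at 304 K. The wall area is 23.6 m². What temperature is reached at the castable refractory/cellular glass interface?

Model the wall as resistances in series:
R_castable refractory = L/(kA) = 0.165/(0.989×23.6) = 0.007069 K/W
R_cellular glass = L/(kA) = 0.095/(0.0468×23.6) = 0.08601 K/W
R_brass = L/(kA) = 0.0017/(120×23.6) = 6.003×10^-7 K/W
R_total = 0.09308 K/W;  Q = ΔT/R_total = 884/0.09308 = 9497 W
T_interface = T_inner − Q·ΣR(inner→interface) = 1188 − 9500×0.007069

T ≈ 1120 K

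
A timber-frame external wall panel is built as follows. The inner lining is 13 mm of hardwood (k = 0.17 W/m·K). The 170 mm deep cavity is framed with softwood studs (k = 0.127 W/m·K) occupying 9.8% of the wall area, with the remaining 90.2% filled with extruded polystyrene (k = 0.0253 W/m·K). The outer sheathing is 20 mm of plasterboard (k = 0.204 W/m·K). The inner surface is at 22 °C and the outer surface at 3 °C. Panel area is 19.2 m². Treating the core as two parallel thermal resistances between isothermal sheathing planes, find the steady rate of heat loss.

Q ≈ 73 W

Sheathing layers in series; stud and cavity paths in parallel between them.
R_inner = 0.013/(0.17×19.2) = 0.003983 K/W
R_stud  = 0.17/(0.127×0.098×19.2) = 0.7114 K/W
R_cav   = 0.17/(0.0253×0.902×19.2) = 0.388 K/W
1/R_core = 1/R_stud + 1/R_cav → R_core = 0.2511 K/W
R_outer = 0.02/(0.204×19.2) = 0.005106 K/W
R_total = 0.2602 K/W
Q = ΔT/R_total = 19/0.2602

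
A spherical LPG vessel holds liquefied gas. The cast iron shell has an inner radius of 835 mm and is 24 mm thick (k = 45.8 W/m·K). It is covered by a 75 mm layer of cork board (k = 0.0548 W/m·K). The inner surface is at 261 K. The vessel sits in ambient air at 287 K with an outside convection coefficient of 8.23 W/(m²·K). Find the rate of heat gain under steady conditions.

Each spherical layer contributes R = (1/r_i − 1/r_o)/(4πk):
R_cast iron shell = (1/0.835 − 1/0.859)/(4π×45.8) = 5.814×10^-5 K/W
R_cork board = (1/0.859 − 1/0.934)/(4π×0.0548) = 0.1357 K/W
R_outer film = 1/(h·4πr_o²) = 1/(8.23×4π×0.934²) = 0.01108 K/W
R_total = 0.1469 K/W
Q = ΔT/R_total = 26/0.1469

Q ≈ 177 W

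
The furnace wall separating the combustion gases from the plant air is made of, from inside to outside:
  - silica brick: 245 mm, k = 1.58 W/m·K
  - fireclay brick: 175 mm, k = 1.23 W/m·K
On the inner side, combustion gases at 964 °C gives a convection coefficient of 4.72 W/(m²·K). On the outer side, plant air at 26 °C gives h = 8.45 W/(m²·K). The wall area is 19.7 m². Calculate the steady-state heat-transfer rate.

Q ≈ 29400 W

Thermal resistances in series:
R_inner film = 1/(h_i·A) = 1/(4.72×19.7) = 0.01075 K/W
R_silica brick = L/(kA) = 0.245/(1.58×19.7) = 0.007871 K/W
R_fireclay brick = L/(kA) = 0.175/(1.23×19.7) = 0.007222 K/W
R_outer film = 1/(h_o·A) = 1/(8.45×19.7) = 0.006007 K/W
R_total = 0.03186 K/W
Q = ΔT / R_total = 938 / 0.03186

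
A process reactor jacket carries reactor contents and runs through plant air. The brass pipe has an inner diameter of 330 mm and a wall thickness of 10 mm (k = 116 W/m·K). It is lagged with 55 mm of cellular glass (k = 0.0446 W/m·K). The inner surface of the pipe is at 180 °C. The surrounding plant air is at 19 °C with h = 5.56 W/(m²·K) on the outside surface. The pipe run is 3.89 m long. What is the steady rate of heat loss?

Q ≈ 569 W

Cylindrical conduction, so R = ln(r₂/r₁)/(2πkL) per layer, in series:
R_brass pipe wall = ln(175/165)/(2π×116×3.89) = 2.075×10^-5 K/W
R_cellular glass = ln(230/175)/(2π×0.0446×3.89) = 0.2507 K/W
R_outer film = 1/(h_o·2πr_oL) = 1/(5.56×2π×0.23×3.89) = 0.03199 K/W
R_total = 0.2827 K/W
Q = ΔT/R_total = 161/0.2827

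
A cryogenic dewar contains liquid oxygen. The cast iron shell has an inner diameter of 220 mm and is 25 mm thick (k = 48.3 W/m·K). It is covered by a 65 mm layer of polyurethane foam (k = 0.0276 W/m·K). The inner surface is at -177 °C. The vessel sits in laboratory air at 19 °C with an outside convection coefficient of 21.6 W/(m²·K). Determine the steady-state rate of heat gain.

For a spherical shell R = (1/r₁ − 1/r₂)/(4πk); film R = 1/(h·4πr²). In series:
R_cast iron shell = (1/0.11 − 1/0.135)/(4π×48.3) = 0.002774 K/W
R_polyurethane foam = (1/0.135 − 1/0.2)/(4π×0.0276) = 6.941 K/W
R_outer film = 1/(h·4πr_o²) = 1/(21.6×4π×0.2²) = 0.0921 K/W
R_total = 7.036 K/W
Q = ΔT/R_total = 196/7.036

Q ≈ 27.9 W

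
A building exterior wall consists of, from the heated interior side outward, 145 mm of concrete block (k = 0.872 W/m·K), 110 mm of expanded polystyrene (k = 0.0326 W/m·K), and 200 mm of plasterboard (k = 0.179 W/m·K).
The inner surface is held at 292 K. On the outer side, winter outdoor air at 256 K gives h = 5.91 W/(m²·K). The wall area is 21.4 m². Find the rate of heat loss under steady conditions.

Q ≈ 160 W

Thermal resistances in series:
R_concrete block = L/(kA) = 0.145/(0.872×21.4) = 0.00777 K/W
R_expanded polystyrene = L/(kA) = 0.11/(0.0326×21.4) = 0.1577 K/W
R_plasterboard = L/(kA) = 0.2/(0.179×21.4) = 0.05221 K/W
R_outer film = 1/(h_o·A) = 1/(5.91×21.4) = 0.007907 K/W
R_total = 0.2256 K/W
Q = ΔT / R_total = 36 / 0.2256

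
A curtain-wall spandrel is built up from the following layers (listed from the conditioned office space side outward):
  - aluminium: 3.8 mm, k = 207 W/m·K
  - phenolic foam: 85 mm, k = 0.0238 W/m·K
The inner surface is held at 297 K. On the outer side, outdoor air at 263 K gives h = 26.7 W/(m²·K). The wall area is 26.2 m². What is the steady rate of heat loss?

Treating each layer as a thermal resistance in series:
R_aluminium = L/(kA) = 0.0038/(207×26.2) = 7.007×10^-7 K/W
R_phenolic foam = L/(kA) = 0.085/(0.0238×26.2) = 0.1363 K/W
R_outer film = 1/(h_o·A) = 1/(26.7×26.2) = 0.00143 K/W
R_total = 0.1377 K/W
Q = ΔT / R_total = 34 / 0.1377

Q ≈ 247 W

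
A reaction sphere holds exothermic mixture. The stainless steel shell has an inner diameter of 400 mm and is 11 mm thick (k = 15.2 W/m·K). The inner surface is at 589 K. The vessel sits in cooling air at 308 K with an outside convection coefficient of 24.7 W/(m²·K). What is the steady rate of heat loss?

Q ≈ 3810 W

Spherical conduction: R = (1/r_in − 1/r_out)/(4πk) per layer; series-sum.
R_stainless steel shell = (1/0.2 − 1/0.211)/(4π×15.2) = 0.001365 K/W
R_outer film = 1/(h·4πr_o²) = 1/(24.7×4π×0.211²) = 0.07236 K/W
R_total = 0.07373 K/W
Q = ΔT/R_total = 281/0.07373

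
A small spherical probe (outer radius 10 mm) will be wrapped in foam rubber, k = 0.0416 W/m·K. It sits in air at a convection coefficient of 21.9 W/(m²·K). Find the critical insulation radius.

r_cr ≈ 3.8 mm

For a sphere r_cr = 2k/h = 2×0.0416/21.9
r_cr = 3.8 mm; since the bare radius (10 mm) is above r_cr, any added insulation will reduce heat loss.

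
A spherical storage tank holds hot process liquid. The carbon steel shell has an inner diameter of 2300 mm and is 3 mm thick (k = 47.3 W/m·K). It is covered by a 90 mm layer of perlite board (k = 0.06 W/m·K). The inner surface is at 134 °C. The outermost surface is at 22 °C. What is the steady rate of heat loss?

Q ≈ 1340 W

Each spherical layer contributes R = (1/r_i − 1/r_o)/(4πk):
R_carbon steel shell = (1/1.15 − 1/1.153)/(4π×47.3) = 3.806×10^-6 K/W
R_perlite board = (1/1.153 − 1/1.243)/(4π×0.06) = 0.08329 K/W
R_total = 0.08329 K/W
Q = ΔT/R_total = 112/0.08329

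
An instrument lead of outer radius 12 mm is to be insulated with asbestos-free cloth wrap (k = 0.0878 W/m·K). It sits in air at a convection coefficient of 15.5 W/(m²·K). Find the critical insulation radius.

For a cylinder r_cr = k/h = 0.0878/15.5
r_cr = 5.66 mm; since the bare radius (12 mm) is above r_cr, any added insulation will reduce heat loss.

r_cr ≈ 5.66 mm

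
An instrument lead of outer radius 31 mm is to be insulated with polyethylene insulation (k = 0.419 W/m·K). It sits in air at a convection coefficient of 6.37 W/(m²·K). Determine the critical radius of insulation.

r_cr ≈ 65.8 mm

For a cylinder r_cr = k/h = 0.419/6.37
r_cr = 65.8 mm; since the bare radius (31 mm) is below r_cr, adding a thin layer of insulation will *increase* heat loss.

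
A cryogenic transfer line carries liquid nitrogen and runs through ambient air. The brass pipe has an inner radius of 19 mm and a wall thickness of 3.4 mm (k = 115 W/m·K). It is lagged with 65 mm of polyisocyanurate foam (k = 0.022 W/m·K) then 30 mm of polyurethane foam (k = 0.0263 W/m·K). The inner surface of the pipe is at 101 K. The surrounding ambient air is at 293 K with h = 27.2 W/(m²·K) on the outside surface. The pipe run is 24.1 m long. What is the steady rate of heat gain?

Q ≈ 396 W

Cylindrical conduction, so R = ln(r₂/r₁)/(2πkL) per layer, in series:
R_brass pipe wall = ln(22.4/19)/(2π×115×24.1) = 9.454×10^-6 K/W
R_polyisocyanurate foam = ln(87.4/22.4)/(2π×0.022×24.1) = 0.4087 K/W
R_polyurethane foam = ln(117.4/87.4)/(2π×0.0263×24.1) = 0.0741 K/W
R_outer film = 1/(h_o·2πr_oL) = 1/(27.2×2π×0.1174×24.1) = 0.002068 K/W
R_total = 0.4848 K/W
Q = ΔT/R_total = 192/0.4848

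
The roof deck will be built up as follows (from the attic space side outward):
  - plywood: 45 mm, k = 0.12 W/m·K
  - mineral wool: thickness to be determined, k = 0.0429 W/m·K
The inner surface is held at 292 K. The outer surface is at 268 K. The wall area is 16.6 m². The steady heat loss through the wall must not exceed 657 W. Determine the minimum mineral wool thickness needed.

Series thermal resistances:
R_plywood = L/(kA) = 0.045/(0.12×16.6) = 0.02259 K/W
Sum of the known resistances R_other = 0.02259 K/W
Required total resistance R_tot = ΔT/Q_allow = 24/657 = 0.03653 K/W
R_mineral wool = R_tot − R_other = 0.01394 K/W
L = R·k·A = 0.01394×0.0429×16.6

L ≈ 9.93 mm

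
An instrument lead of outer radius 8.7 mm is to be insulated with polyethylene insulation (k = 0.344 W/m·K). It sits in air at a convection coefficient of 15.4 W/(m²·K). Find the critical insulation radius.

For a cylinder r_cr = k/h = 0.344/15.4
r_cr = 22.3 mm; since the bare radius (8.7 mm) is below r_cr, adding a thin layer of insulation will *increase* heat loss.

r_cr ≈ 22.3 mm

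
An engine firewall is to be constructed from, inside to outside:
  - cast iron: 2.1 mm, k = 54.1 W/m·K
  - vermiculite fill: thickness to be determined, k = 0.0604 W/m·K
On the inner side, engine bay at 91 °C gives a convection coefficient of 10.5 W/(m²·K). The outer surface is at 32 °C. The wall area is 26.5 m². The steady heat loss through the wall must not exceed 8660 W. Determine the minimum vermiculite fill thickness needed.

L ≈ 5.15 mm

Treating each layer as a thermal resistance in series:
R_inner film = 1/(h_i·A) = 1/(10.5×26.5) = 0.003594 K/W
R_cast iron = L/(kA) = 0.0021/(54.1×26.5) = 1.465×10^-6 K/W
Sum of the known resistances R_other = 0.003595 K/W
Required total resistance R_tot = ΔT/Q_allow = 59/8660 = 0.006813 K/W
R_vermiculite fill = R_tot − R_other = 0.003218 K/W
L = R·k·A = 0.003218×0.0604×26.5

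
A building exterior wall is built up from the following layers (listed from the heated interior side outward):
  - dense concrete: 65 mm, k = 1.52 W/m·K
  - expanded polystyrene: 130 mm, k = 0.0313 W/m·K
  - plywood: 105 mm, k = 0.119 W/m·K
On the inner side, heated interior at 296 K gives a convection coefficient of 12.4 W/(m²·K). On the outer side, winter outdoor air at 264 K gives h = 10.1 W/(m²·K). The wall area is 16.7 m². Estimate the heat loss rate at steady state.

Q ≈ 102 W

Thermal resistances in series:
R_inner film = 1/(h_i·A) = 1/(12.4×16.7) = 0.004829 K/W
R_dense concrete = L/(kA) = 0.065/(1.52×16.7) = 0.002561 K/W
R_expanded polystyrene = L/(kA) = 0.13/(0.0313×16.7) = 0.2487 K/W
R_plywood = L/(kA) = 0.105/(0.119×16.7) = 0.05284 K/W
R_outer film = 1/(h_o·A) = 1/(10.1×16.7) = 0.005929 K/W
R_total = 0.3149 K/W
Q = ΔT / R_total = 32 / 0.3149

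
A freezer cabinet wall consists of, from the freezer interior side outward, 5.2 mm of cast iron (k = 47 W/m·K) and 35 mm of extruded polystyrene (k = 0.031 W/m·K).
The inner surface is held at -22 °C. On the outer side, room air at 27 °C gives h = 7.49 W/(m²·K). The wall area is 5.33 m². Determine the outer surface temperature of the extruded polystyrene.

T ≈ 21.8 °C

Series thermal resistances:
R_cast iron = L/(kA) = 0.0052/(47×5.33) = 2.076×10^-5 K/W
R_extruded polystyrene = L/(kA) = 0.035/(0.031×5.33) = 0.2118 K/W
R_outer film = 1/(h_o·A) = 1/(7.49×5.33) = 0.02505 K/W
R_total = 0.2369 K/W;  Q = ΔT/R_total = 49/0.2369 = 206.8 W
T_interface = T_inner + Q·ΣR(inner→interface) = -22 + 207×0.2118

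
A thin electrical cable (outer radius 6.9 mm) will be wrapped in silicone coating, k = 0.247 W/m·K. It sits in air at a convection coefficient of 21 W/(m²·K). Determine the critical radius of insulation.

r_cr ≈ 11.8 mm

For a cylinder r_cr = k/h = 0.247/21
r_cr = 11.8 mm; since the bare radius (6.9 mm) is below r_cr, adding a thin layer of insulation will *increase* heat loss.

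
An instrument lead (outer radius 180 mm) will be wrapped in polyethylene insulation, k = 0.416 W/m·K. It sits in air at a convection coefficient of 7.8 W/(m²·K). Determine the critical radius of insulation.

r_cr ≈ 53.3 mm

For a cylinder r_cr = k/h = 0.416/7.8
r_cr = 53.3 mm; since the bare radius (180 mm) is above r_cr, any added insulation will reduce heat loss.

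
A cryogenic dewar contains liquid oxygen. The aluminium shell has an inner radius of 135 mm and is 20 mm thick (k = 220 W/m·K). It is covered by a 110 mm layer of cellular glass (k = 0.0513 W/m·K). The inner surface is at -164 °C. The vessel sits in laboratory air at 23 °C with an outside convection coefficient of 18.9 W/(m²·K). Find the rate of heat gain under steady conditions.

For a spherical shell R = (1/r₁ − 1/r₂)/(4πk); film R = 1/(h·4πr²). In series:
R_aluminium shell = (1/0.135 − 1/0.155)/(4π×220) = 3.457×10^-4 K/W
R_cellular glass = (1/0.155 − 1/0.265)/(4π×0.0513) = 4.154 K/W
R_outer film = 1/(h·4πr_o²) = 1/(18.9×4π×0.265²) = 0.05996 K/W
R_total = 4.215 K/W
Q = ΔT/R_total = 187/4.215

Q ≈ 44.4 W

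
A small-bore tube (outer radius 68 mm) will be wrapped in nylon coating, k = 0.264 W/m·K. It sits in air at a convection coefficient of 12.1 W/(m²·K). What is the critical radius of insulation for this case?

r_cr ≈ 21.8 mm

For a cylinder r_cr = k/h = 0.264/12.1
r_cr = 21.8 mm; since the bare radius (68 mm) is above r_cr, any added insulation will reduce heat loss.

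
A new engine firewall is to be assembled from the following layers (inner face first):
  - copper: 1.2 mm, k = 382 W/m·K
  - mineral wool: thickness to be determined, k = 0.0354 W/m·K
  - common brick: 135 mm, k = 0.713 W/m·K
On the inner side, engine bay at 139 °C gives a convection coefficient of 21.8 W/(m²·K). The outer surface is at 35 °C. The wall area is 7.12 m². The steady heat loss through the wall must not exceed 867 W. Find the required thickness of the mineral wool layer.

L ≈ 21.9 mm

Thermal resistances in series:
R_inner film = 1/(h_i·A) = 1/(21.8×7.12) = 0.006443 K/W
R_copper = L/(kA) = 0.0012/(382×7.12) = 4.412×10^-7 K/W
R_common brick = L/(kA) = 0.135/(0.713×7.12) = 0.02659 K/W
Sum of the known resistances R_other = 0.03304 K/W
Required total resistance R_tot = ΔT/Q_allow = 104/867 = 0.12 K/W
R_mineral wool = R_tot − R_other = 0.08692 K/W
L = R·k·A = 0.08692×0.0354×7.12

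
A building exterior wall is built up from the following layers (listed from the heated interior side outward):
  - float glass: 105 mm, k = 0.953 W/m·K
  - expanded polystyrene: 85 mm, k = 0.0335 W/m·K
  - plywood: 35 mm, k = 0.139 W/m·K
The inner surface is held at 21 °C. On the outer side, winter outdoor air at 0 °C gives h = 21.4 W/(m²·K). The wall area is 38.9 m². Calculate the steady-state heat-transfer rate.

Using the resistance-network approach (series):
R_float glass = L/(kA) = 0.105/(0.953×38.9) = 0.002832 K/W
R_expanded polystyrene = L/(kA) = 0.085/(0.0335×38.9) = 0.06523 K/W
R_plywood = L/(kA) = 0.035/(0.139×38.9) = 0.006473 K/W
R_outer film = 1/(h_o·A) = 1/(21.4×38.9) = 0.001201 K/W
R_total = 0.07573 K/W
Q = ΔT / R_total = 21 / 0.07573

Q ≈ 277 W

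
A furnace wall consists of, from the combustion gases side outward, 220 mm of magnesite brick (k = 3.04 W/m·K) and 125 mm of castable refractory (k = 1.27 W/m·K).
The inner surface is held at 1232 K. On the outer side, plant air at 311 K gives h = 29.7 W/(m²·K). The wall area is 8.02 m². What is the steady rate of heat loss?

Series thermal resistances:
R_magnesite brick = L/(kA) = 0.22/(3.04×8.02) = 0.009023 K/W
R_castable refractory = L/(kA) = 0.125/(1.27×8.02) = 0.01227 K/W
R_outer film = 1/(h_o·A) = 1/(29.7×8.02) = 0.004198 K/W
R_total = 0.02549 K/W
Q = ΔT / R_total = 921 / 0.02549

Q ≈ 36100 W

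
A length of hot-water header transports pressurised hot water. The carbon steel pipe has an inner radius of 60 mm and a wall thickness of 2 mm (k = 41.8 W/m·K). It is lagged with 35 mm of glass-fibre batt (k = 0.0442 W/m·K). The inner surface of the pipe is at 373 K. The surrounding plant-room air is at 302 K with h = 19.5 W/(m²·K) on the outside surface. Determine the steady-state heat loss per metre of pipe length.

q′ ≈ 41.9 W/m

Cylindrical conduction, so R = ln(r₂/r₁)/(2πkL) per layer, in series:
R_carbon steel pipe wall = ln(62/60)/(2π×41.8×1) = 1.248×10^-4 K/W
R_glass-fibre batt = ln(97/62)/(2π×0.0442×1) = 1.612 K/W
R_outer film = 1/(h_o·2πr_oL) = 1/(19.5×2π×0.097×1) = 0.08414 K/W
R_total = 1.696 K/W
Q = ΔT/R_total = 71/1.696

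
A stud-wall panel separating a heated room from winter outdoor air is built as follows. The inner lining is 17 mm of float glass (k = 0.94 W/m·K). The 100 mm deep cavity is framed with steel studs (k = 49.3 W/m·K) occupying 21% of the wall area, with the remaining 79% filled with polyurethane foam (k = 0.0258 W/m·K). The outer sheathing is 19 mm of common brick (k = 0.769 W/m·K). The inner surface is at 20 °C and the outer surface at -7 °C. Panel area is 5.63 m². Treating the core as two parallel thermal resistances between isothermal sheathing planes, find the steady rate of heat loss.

Q ≈ 2900 W

Sheathing layers in series; stud and cavity paths in parallel between them.
R_inner = 0.017/(0.94×5.63) = 0.003212 K/W
R_stud  = 0.1/(49.3×0.21×5.63) = 0.001716 K/W
R_cav   = 0.1/(0.0258×0.79×5.63) = 0.8715 K/W
1/R_core = 1/R_stud + 1/R_cav → R_core = 0.001712 K/W
R_outer = 0.019/(0.769×5.63) = 0.004389 K/W
R_total = 0.009313 K/W
Q = ΔT/R_total = 27/0.009313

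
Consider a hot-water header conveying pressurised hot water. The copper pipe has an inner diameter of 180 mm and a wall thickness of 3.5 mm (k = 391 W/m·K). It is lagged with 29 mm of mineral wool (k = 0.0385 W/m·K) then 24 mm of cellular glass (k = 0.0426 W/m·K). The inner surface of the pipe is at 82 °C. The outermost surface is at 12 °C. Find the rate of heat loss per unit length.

q′ ≈ 39.2 W/m

Per-layer cylindrical resistances, series-summed:
R_copper pipe wall = ln(93.5/90)/(2π×391×1) = 1.553×10^-5 K/W
R_mineral wool = ln(122.5/93.5)/(2π×0.0385×1) = 1.117 K/W
R_cellular glass = ln(146.5/122.5)/(2π×0.0426×1) = 0.6684 K/W
R_total = 1.785 K/W
Q = ΔT/R_total = 70/1.785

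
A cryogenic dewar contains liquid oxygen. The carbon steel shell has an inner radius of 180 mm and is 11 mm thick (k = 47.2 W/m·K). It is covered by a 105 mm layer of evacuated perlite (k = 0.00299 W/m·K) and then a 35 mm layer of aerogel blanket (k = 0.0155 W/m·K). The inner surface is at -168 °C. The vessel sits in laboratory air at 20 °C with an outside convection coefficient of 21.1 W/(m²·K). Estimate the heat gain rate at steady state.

Each spherical layer contributes R = (1/r_i − 1/r_o)/(4πk):
R_carbon steel shell = (1/0.18 − 1/0.191)/(4π×47.2) = 5.394×10^-4 K/W
R_evacuated perlite = (1/0.191 − 1/0.296)/(4π×0.00299) = 49.43 K/W
R_aerogel blanket = (1/0.296 − 1/0.331)/(4π×0.0155) = 1.834 K/W
R_outer film = 1/(h·4πr_o²) = 1/(21.1×4π×0.331²) = 0.03442 K/W
R_total = 51.3 K/W
Q = ΔT/R_total = 188/51.3

Q ≈ 3.66 W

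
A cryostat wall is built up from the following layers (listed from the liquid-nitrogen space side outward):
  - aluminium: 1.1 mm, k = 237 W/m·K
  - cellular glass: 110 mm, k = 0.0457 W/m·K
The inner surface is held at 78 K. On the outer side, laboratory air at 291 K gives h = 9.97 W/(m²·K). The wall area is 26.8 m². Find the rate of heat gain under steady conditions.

Q ≈ 2280 W

Thermal resistances in series:
R_aluminium = L/(kA) = 0.0011/(237×26.8) = 1.732×10^-7 K/W
R_cellular glass = L/(kA) = 0.11/(0.0457×26.8) = 0.08981 K/W
R_outer film = 1/(h_o·A) = 1/(9.97×26.8) = 0.003743 K/W
R_total = 0.09356 K/W
Q = ΔT / R_total = 213 / 0.09356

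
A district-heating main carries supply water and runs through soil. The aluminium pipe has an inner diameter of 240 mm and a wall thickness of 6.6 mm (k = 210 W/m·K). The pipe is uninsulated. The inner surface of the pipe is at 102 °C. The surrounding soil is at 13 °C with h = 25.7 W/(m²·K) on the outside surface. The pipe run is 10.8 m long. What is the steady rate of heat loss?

Q ≈ 19600 W

Cylindrical conduction, so R = ln(r₂/r₁)/(2πkL) per layer, in series:
R_aluminium pipe wall = ln(126.6/120)/(2π×210×10.8) = 3.757×10^-6 K/W
R_outer film = 1/(h_o·2πr_oL) = 1/(25.7×2π×0.1266×10.8) = 0.004529 K/W
R_total = 0.004533 K/W
Q = ΔT/R_total = 89/0.004533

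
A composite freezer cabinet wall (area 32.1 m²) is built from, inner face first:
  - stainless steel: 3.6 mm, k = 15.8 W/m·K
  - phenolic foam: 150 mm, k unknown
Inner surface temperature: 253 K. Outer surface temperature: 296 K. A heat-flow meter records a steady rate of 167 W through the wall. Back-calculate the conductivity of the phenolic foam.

k ≈ 0.0181 W/(m·K)

Series thermal resistances:
R_stainless steel = L/(kA) = 0.0036/(15.8×32.1) = 7.098×10^-6 K/W
Sum of known resistances R_other = 7.098×10^-6 K/W
Total R = ΔT/Q = 43/167 = 0.2575 K/W
R_phenolic foam = R_total − R_other = 0.2575 K/W
k = L/(R·A) = 0.15/(0.2575×32.1)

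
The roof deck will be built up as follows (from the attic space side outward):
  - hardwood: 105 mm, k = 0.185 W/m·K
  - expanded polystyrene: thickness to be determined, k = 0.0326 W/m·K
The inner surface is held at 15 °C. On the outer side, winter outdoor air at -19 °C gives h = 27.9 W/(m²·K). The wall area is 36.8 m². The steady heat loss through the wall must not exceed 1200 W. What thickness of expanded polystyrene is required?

Using the resistance-network approach (series):
R_hardwood = L/(kA) = 0.105/(0.185×36.8) = 0.01542 K/W
R_outer film = 1/(h_o·A) = 1/(27.9×36.8) = 9.74×10^-4 K/W
Sum of the known resistances R_other = 0.0164 K/W
Required total resistance R_tot = ΔT/Q_allow = 34/1200 = 0.02833 K/W
R_expanded polystyrene = R_tot − R_other = 0.01194 K/W
L = R·k·A = 0.01194×0.0326×36.8

L ≈ 14.3 mm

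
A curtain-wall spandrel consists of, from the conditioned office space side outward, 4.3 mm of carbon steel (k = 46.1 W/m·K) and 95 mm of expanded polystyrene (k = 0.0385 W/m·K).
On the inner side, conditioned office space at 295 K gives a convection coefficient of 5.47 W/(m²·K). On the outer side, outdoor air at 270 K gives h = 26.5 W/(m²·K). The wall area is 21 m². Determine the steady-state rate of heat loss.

Q ≈ 195 W

Thermal resistances in series:
R_inner film = 1/(h_i·A) = 1/(5.47×21) = 0.008705 K/W
R_carbon steel = L/(kA) = 0.0043/(46.1×21) = 4.442×10^-6 K/W
R_expanded polystyrene = L/(kA) = 0.095/(0.0385×21) = 0.1175 K/W
R_outer film = 1/(h_o·A) = 1/(26.5×21) = 0.001797 K/W
R_total = 0.128 K/W
Q = ΔT / R_total = 25 / 0.128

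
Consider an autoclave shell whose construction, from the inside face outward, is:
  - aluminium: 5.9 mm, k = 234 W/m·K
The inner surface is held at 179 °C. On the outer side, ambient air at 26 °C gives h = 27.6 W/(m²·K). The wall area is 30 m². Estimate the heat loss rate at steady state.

Series thermal resistances:
R_aluminium = L/(kA) = 0.0059/(234×30) = 8.405×10^-7 K/W
R_outer film = 1/(h_o·A) = 1/(27.6×30) = 0.001208 K/W
R_total = 0.001209 K/W
Q = ΔT / R_total = 153 / 0.001209

Q ≈ 127000 W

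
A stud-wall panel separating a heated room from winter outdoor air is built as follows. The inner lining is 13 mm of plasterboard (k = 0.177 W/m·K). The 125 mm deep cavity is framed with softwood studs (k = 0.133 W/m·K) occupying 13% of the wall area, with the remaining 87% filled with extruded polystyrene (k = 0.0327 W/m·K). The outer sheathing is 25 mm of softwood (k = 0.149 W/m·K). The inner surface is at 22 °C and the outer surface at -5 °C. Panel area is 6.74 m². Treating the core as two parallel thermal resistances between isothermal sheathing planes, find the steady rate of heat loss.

Q ≈ 61.2 W

Sheathing layers in series; stud and cavity paths in parallel between them.
R_inner = 0.013/(0.177×6.74) = 0.0109 K/W
R_stud  = 0.125/(0.133×0.13×6.74) = 1.073 K/W
R_cav   = 0.125/(0.0327×0.87×6.74) = 0.6519 K/W
1/R_core = 1/R_stud + 1/R_cav → R_core = 0.4055 K/W
R_outer = 0.025/(0.149×6.74) = 0.02489 K/W
R_total = 0.4413 K/W
Q = ΔT/R_total = 27/0.4413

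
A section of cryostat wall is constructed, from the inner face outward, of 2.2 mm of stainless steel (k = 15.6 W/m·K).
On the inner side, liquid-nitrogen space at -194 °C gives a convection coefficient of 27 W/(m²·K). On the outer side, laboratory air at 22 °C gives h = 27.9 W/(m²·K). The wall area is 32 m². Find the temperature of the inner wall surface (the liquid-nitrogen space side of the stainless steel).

Thermal resistances in series:
R_inner film = 1/(h_i·A) = 1/(27×32) = 0.001157 K/W
R_stainless steel = L/(kA) = 0.0022/(15.6×32) = 4.407×10^-6 K/W
R_outer film = 1/(h_o·A) = 1/(27.9×32) = 0.00112 K/W
R_total = 0.002282 K/W;  Q = ΔT/R_total = 216/0.002282 = 94660 W
T_interface = T_inner + Q·ΣR(inner→interface) = -194 + 94700×0.001157

T ≈ -84.4 °C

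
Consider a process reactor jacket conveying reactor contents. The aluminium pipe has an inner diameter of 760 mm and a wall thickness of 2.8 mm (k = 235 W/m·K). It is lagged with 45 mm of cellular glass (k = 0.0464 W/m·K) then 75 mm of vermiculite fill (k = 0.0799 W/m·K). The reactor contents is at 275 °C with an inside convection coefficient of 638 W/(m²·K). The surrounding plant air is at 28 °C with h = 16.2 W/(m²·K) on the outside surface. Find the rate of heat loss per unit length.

For a radial system each layer contributes R = ln(r_out/r_in)/(2πkL); films add R = 1/(hA).
R_inner film = 1/(h_i·2πr₁L) = 1/(638×2π×0.38×1) = 6.565×10^-4 K/W
R_aluminium pipe wall = ln(382.8/380)/(2π×235×1) = 4.972×10^-6 K/W
R_cellular glass = ln(427.8/382.8)/(2π×0.0464×1) = 0.3812 K/W
R_vermiculite fill = ln(502.8/427.8)/(2π×0.0799×1) = 0.3218 K/W
R_outer film = 1/(h_o·2πr_oL) = 1/(16.2×2π×0.5028×1) = 0.01954 K/W
R_total = 0.7232 K/W
Q = ΔT/R_total = 247/0.7232

q′ ≈ 342 W/m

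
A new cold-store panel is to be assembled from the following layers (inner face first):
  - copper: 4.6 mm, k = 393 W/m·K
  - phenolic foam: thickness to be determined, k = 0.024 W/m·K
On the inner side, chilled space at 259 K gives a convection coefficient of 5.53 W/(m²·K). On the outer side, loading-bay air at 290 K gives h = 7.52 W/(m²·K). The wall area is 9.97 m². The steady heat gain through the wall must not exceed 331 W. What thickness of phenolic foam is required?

L ≈ 14.9 mm

Treating each layer as a thermal resistance in series:
R_inner film = 1/(h_i·A) = 1/(5.53×9.97) = 0.01814 K/W
R_copper = L/(kA) = 0.0046/(393×9.97) = 1.174×10^-6 K/W
R_outer film = 1/(h_o·A) = 1/(7.52×9.97) = 0.01334 K/W
Sum of the known resistances R_other = 0.03148 K/W
Required total resistance R_tot = ΔT/Q_allow = 31/331 = 0.09366 K/W
R_phenolic foam = R_tot − R_other = 0.06218 K/W
L = R·k·A = 0.06218×0.024×9.97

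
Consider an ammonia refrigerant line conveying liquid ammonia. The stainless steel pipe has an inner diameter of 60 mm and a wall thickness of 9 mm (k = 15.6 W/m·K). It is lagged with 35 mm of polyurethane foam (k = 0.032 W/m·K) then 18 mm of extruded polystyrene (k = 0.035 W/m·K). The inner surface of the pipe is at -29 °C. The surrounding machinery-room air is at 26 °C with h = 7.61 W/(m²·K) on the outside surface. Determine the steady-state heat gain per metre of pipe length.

q′ ≈ 12.5 W/m

Per-layer cylindrical resistances, series-summed:
R_stainless steel pipe wall = ln(39/30)/(2π×15.6×1) = 0.002677 K/W
R_polyurethane foam = ln(74/39)/(2π×0.032×1) = 3.186 K/W
R_extruded polystyrene = ln(92/74)/(2π×0.035×1) = 0.9901 K/W
R_outer film = 1/(h_o·2πr_oL) = 1/(7.61×2π×0.092×1) = 0.2273 K/W
R_total = 4.406 K/W
Q = ΔT/R_total = 55/4.406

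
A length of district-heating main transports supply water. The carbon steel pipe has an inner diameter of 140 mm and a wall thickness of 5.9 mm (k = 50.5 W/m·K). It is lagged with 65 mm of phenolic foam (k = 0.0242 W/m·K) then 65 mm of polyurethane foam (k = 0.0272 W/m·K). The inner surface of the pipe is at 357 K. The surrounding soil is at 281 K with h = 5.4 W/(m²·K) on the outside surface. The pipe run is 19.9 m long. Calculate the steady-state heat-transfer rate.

For a radial system each layer contributes R = ln(r_out/r_in)/(2πkL); films add R = 1/(hA).
R_carbon steel pipe wall = ln(75.9/70)/(2π×50.5×19.9) = 1.282×10^-5 K/W
R_phenolic foam = ln(140.9/75.9)/(2π×0.0242×19.9) = 0.2044 K/W
R_polyurethane foam = ln(205.9/140.9)/(2π×0.0272×19.9) = 0.1115 K/W
R_outer film = 1/(h_o·2πr_oL) = 1/(5.4×2π×0.2059×19.9) = 0.007193 K/W
R_total = 0.3232 K/W
Q = ΔT/R_total = 76/0.3232

Q ≈ 235 W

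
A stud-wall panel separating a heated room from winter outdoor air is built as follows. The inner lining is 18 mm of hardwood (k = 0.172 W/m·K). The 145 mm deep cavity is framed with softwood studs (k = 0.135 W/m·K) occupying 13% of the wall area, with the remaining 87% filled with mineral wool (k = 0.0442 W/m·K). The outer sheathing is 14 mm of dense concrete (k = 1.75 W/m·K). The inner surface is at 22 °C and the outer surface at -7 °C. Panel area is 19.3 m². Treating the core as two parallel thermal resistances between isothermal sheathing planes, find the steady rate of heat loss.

Q ≈ 207 W

Sheathing layers in series; stud and cavity paths in parallel between them.
R_inner = 0.018/(0.172×19.3) = 0.005422 K/W
R_stud  = 0.145/(0.135×0.13×19.3) = 0.4281 K/W
R_cav   = 0.145/(0.0442×0.87×19.3) = 0.1954 K/W
1/R_core = 1/R_stud + 1/R_cav → R_core = 0.1342 K/W
R_outer = 0.014/(1.75×19.3) = 4.145×10^-4 K/W
R_total = 0.14 K/W
Q = ΔT/R_total = 29/0.14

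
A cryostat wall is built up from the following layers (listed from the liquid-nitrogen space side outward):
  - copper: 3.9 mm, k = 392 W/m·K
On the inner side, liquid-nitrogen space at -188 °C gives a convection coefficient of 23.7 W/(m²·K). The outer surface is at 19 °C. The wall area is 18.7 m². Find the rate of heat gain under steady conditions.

Using the resistance-network approach (series):
R_inner film = 1/(h_i·A) = 1/(23.7×18.7) = 0.002256 K/W
R_copper = L/(kA) = 0.0039/(392×18.7) = 5.32×10^-7 K/W
R_total = 0.002257 K/W
Q = ΔT / R_total = 207 / 0.002257

Q ≈ 91700 W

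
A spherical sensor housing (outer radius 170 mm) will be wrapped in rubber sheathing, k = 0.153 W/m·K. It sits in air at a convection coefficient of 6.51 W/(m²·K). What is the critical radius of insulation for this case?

r_cr ≈ 47 mm

For a sphere r_cr = 2k/h = 2×0.153/6.51
r_cr = 47 mm; since the bare radius (170 mm) is above r_cr, any added insulation will reduce heat loss.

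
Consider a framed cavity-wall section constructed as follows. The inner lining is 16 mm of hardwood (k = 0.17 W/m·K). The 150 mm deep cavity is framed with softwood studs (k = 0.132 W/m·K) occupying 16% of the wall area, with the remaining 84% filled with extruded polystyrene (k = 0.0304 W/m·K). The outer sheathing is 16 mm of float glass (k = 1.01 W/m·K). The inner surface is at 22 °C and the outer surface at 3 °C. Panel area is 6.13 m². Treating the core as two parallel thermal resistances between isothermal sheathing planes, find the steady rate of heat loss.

Sheathing layers in series; stud and cavity paths in parallel between them.
R_inner = 0.016/(0.17×6.13) = 0.01535 K/W
R_stud  = 0.15/(0.132×0.16×6.13) = 1.159 K/W
R_cav   = 0.15/(0.0304×0.84×6.13) = 0.9582 K/W
1/R_core = 1/R_stud + 1/R_cav → R_core = 0.5245 K/W
R_outer = 0.016/(1.01×6.13) = 0.002584 K/W
R_total = 0.5424 K/W
Q = ΔT/R_total = 19/0.5424

Q ≈ 35 W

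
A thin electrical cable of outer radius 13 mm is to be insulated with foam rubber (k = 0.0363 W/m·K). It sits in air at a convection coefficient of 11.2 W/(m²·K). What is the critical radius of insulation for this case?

For a cylinder r_cr = k/h = 0.0363/11.2
r_cr = 3.24 mm; since the bare radius (13 mm) is above r_cr, any added insulation will reduce heat loss.

r_cr ≈ 3.24 mm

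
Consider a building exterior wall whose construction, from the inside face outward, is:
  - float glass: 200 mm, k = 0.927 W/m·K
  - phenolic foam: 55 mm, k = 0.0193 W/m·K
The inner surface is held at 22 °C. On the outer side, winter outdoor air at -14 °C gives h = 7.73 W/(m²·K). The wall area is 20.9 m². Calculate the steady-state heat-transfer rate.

Q ≈ 236 W

Using the resistance-network approach (series):
R_float glass = L/(kA) = 0.2/(0.927×20.9) = 0.01032 K/W
R_phenolic foam = L/(kA) = 0.055/(0.0193×20.9) = 0.1364 K/W
R_outer film = 1/(h_o·A) = 1/(7.73×20.9) = 0.00619 K/W
R_total = 0.1529 K/W
Q = ΔT / R_total = 36 / 0.1529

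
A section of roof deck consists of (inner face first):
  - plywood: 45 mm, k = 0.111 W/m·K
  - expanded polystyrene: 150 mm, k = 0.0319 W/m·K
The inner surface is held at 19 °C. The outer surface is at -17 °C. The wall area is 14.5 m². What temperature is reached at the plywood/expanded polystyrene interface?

Model the wall as resistances in series:
R_plywood = L/(kA) = 0.045/(0.111×14.5) = 0.02796 K/W
R_expanded polystyrene = L/(kA) = 0.15/(0.0319×14.5) = 0.3243 K/W
R_total = 0.3522 K/W;  Q = ΔT/R_total = 36/0.3522 = 102.2 W
T_interface = T_inner − Q·ΣR(inner→interface) = 19 − 102×0.02796

T ≈ 16.1 °C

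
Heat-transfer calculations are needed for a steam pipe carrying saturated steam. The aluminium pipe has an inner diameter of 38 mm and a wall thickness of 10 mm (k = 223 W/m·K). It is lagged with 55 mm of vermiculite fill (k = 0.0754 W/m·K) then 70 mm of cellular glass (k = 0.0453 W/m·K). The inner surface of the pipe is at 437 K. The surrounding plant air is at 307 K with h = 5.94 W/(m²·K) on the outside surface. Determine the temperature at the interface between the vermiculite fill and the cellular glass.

For a radial system each layer contributes R = ln(r_out/r_in)/(2πkL); films add R = 1/(hA).
R_aluminium pipe wall = ln(29/19)/(2π×223×1) = 3.018×10^-4 K/W
R_vermiculite fill = ln(84/29)/(2π×0.0754×1) = 2.245 K/W
R_cellular glass = ln(154/84)/(2π×0.0453×1) = 2.13 K/W
R_outer film = 1/(h_o·2πr_oL) = 1/(5.94×2π×0.154×1) = 0.174 K/W
R_total = 4.549 K/W
Q = ΔT/R_total = 130/4.549
Q = 28.6 W/m
T_interface = T_inner − Q·ΣR(inner→interface) = 437 − 28.6×2.245

T ≈ 373 K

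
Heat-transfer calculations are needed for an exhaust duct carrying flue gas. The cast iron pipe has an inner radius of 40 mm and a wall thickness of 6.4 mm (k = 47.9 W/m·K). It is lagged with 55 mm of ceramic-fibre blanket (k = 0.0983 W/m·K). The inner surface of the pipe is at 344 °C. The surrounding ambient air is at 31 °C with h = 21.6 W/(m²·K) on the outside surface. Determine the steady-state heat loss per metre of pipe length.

Cylindrical conduction, so R = ln(r₂/r₁)/(2πkL) per layer, in series:
R_cast iron pipe wall = ln(46.4/40)/(2π×47.9×1) = 4.931×10^-4 K/W
R_ceramic-fibre blanket = ln(101.4/46.4)/(2π×0.0983×1) = 1.266 K/W
R_outer film = 1/(h_o·2πr_oL) = 1/(21.6×2π×0.1014×1) = 0.07267 K/W
R_total = 1.339 K/W
Q = ΔT/R_total = 313/1.339

q′ ≈ 234 W/m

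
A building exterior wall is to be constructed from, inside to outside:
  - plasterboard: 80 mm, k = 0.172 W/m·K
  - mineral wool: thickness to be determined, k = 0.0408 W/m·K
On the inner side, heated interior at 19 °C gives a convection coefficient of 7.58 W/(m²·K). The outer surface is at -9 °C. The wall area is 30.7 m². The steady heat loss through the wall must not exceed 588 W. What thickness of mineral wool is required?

Treating each layer as a thermal resistance in series:
R_inner film = 1/(h_i·A) = 1/(7.58×30.7) = 0.004297 K/W
R_plasterboard = L/(kA) = 0.08/(0.172×30.7) = 0.01515 K/W
Sum of the known resistances R_other = 0.01945 K/W
Required total resistance R_tot = ΔT/Q_allow = 28/588 = 0.04762 K/W
R_mineral wool = R_tot − R_other = 0.02817 K/W
L = R·k·A = 0.02817×0.0408×30.7

L ≈ 35.3 mm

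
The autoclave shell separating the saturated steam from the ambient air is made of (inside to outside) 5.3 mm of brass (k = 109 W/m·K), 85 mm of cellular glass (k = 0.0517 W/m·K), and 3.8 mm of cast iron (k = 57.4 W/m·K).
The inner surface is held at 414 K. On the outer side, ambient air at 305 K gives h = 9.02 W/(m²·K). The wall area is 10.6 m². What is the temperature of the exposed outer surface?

Treating each layer as a thermal resistance in series:
R_brass = L/(kA) = 0.0053/(109×10.6) = 4.587×10^-6 K/W
R_cellular glass = L/(kA) = 0.085/(0.0517×10.6) = 0.1551 K/W
R_cast iron = L/(kA) = 0.0038/(57.4×10.6) = 6.245×10^-6 K/W
R_outer film = 1/(h_o·A) = 1/(9.02×10.6) = 0.01046 K/W
R_total = 0.1656 K/W;  Q = ΔT/R_total = 109/0.1656 = 658.3 W
T_interface = T_inner − Q·ΣR(inner→interface) = 414 − 658×0.1551

T ≈ 312 K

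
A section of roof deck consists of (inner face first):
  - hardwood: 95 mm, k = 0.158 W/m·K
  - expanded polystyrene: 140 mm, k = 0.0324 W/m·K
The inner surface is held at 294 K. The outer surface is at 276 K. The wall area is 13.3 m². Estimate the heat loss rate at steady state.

Q ≈ 48.6 W

Treating each layer as a thermal resistance in series:
R_hardwood = L/(kA) = 0.095/(0.158×13.3) = 0.04521 K/W
R_expanded polystyrene = L/(kA) = 0.14/(0.0324×13.3) = 0.3249 K/W
R_total = 0.3701 K/W
Q = ΔT / R_total = 18 / 0.3701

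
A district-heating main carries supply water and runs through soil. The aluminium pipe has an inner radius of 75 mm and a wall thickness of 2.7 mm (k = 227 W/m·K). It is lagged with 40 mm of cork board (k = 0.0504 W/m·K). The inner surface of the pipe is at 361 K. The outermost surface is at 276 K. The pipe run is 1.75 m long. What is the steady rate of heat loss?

Q ≈ 113 W

For a radial system each layer contributes R = ln(r_out/r_in)/(2πkL); films add R = 1/(hA).
R_aluminium pipe wall = ln(77.7/75)/(2π×227×1.75) = 1.417×10^-5 K/W
R_cork board = ln(117.7/77.7)/(2π×0.0504×1.75) = 0.7494 K/W
R_total = 0.7494 K/W
Q = ΔT/R_total = 85/0.7494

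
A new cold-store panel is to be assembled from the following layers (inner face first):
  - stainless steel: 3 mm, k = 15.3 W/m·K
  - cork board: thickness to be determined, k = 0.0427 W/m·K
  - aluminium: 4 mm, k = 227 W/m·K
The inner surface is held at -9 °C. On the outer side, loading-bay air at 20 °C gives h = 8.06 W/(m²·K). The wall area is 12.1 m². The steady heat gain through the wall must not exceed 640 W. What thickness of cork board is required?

Model the wall as resistances in series:
R_stainless steel = L/(kA) = 0.003/(15.3×12.1) = 1.62×10^-5 K/W
R_aluminium = L/(kA) = 0.004/(227×12.1) = 1.456×10^-6 K/W
R_outer film = 1/(h_o·A) = 1/(8.06×12.1) = 0.01025 K/W
Sum of the known resistances R_other = 0.01027 K/W
Required total resistance R_tot = ΔT/Q_allow = 29/640 = 0.04531 K/W
R_cork board = R_tot − R_other = 0.03504 K/W
L = R·k·A = 0.03504×0.0427×12.1

L ≈ 18.1 mm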